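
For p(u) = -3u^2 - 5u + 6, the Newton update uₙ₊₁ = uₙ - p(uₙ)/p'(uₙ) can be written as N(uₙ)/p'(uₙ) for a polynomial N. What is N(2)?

p'(u) = -6u - 5.
N(u) = u·p'(u) - p(u) = u·(-6u - 5) - (-3u^2 - 5u + 6) = -3u^2 - 6.
N(2) = -18.

-18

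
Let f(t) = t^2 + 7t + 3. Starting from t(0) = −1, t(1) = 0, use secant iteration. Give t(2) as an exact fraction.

f(−1) = −3, f(0) = 3. t(2) = 0 − 3·(0 − (−1))/(3 − (−3)) = −1/2.

−1/2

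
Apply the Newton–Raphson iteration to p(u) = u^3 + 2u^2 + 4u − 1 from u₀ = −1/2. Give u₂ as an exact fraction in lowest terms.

2131/8569

p'(u) = 3u^2 + 4u + 4.
p(−1/2) = −21/8, p'(−1/2) = 11/4, so u₁ = (−1/2) − (−21/8)/(11/4) = 5/11.
p(5/11) = 1764/1331, p'(5/11) = 779/121, so u₂ = (5/11) − (1764/1331)/(779/121) = 2131/8569.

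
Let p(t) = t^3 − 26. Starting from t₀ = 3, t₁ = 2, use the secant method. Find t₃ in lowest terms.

p(3) = 1, p(2) = −18. t₂ = 2 − (−18)·(2 − 3)/((−18) − 1) = 56/19.
p(2) = −18, p(56/19) = −2718/6859. t₃ = (56/19) − (−2718/6859)·((56/19) − 2)/((−2718/6859) − (−18)) = 3319/1118.

3319/1118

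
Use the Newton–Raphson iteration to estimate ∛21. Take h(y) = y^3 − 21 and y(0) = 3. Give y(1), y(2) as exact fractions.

h'(y) = 3y^2.
h(3) = 6, h'(3) = 27, so y(1) = 3 − 6/27 = 25/9.
h(25/9) = 316/729, h'(25/9) = 625/27, so y(2) = (25/9) − (316/729)/(625/27) = 46559/16875.

y(1) = 25/9, y(2) = 46559/16875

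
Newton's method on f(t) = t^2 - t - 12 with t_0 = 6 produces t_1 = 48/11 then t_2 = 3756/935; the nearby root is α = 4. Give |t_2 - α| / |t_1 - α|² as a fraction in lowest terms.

11/85

t_1 - α = 48/11 - 4 = 4/11, so |t_1 - α| = 4/11.
t_2 - α = 3756/935 - 4 = 16/935, so |t_2 - α| = 16/935.
|t_1 - α|² = 16/121.
Ratio = (16/935) / (16/121) = 11/85.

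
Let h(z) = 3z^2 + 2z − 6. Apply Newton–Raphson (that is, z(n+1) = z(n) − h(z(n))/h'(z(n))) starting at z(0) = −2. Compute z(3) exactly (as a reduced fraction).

h'(z) = 6z + 2.
h(−2) = 2, h'(−2) = −10, so z(1) = (−2) − 2/(−10) = −9/5.
h(−9/5) = 3/25, h'(−9/5) = −44/5, so z(2) = (−9/5) − (3/25)/(−44/5) = −393/220.
h(−393/220) = 27/48400, h'(−393/220) = −959/110, so z(3) = (−393/220) − (27/48400)/(−959/110) = −753747/421960.

−753747/421960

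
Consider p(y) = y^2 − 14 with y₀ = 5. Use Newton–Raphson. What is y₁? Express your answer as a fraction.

39/10

p'(y) = 2y.
p(5) = 11, p'(5) = 10, so y₁ = 5 − 11/10 = 39/10.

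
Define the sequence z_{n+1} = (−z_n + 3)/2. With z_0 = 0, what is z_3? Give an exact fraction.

z_1 = (−0 + 3)/2 = 3/2.
z_2 = (−(3/2) + 3)/2 = 3/4.
z_3 = (−(3/4) + 3)/2 = 9/8.

9/8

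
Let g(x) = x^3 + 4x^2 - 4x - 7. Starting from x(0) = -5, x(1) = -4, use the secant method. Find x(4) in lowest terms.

-11144509/2454973

g(-5) = -12, g(-4) = 9. x(2) = (-4) - 9·((-4) - (-5))/(9 - (-12)) = -31/7.
g(-4) = 9, g(-31/7) = 792/343. x(3) = (-31/7) - (792/343)·((-31/7) - (-4))/((792/343) - 9) = -389/85.
g(-31/7) = 792/343, g(-389/85) = -471504/614125. x(4) = (-389/85) - (-471504/614125)·((-389/85) - (-31/7))/((-471504/614125) - (792/343)) = -11144509/2454973.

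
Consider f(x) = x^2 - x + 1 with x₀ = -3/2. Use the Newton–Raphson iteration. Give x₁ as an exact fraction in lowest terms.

f'(x) = 2x - 1.
f(-3/2) = 19/4, f'(-3/2) = -4, so x₁ = (-3/2) - (19/4)/(-4) = -5/16.

-5/16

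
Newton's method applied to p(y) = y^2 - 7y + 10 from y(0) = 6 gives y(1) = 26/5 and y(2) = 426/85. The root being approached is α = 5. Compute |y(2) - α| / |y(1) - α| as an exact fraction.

y(1) - α = 26/5 - 5 = 1/5, so |y(1) - α| = 1/5.
y(2) - α = 426/85 - 5 = 1/85, so |y(2) - α| = 1/85.
Ratio = (1/85) / (1/5) = 1/17.

1/17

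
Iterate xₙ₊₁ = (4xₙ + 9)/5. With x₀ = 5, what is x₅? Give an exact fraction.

x₁ = (4·5 + 9)/5 = 29/5.
x₂ = (4·(29/5) + 9)/5 = 161/25.
x₃ = (4·(161/25) + 9)/5 = 869/125.
x₄ = (4·(869/125) + 9)/5 = 4601/625.
x₅ = (4·(4601/625) + 9)/5 = 24029/3125.

24029/3125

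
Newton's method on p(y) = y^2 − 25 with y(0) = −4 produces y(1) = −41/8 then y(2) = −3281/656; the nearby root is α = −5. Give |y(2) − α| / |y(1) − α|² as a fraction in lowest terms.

y(1) − α = −41/8 − (−5) = −41/8 + 5 = −1/8, so |y(1) − α| = 1/8.
y(2) − α = −3281/656 − (−5) = −3281/656 + 5 = −1/656, so |y(2) − α| = 1/656.
|y(1) − α|² = 1/64.
Ratio = (1/656) / (1/64) = 4/41.

4/41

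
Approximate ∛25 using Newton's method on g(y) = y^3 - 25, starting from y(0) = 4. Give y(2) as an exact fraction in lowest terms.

g'(y) = 3y^2.
g(4) = 39, g'(4) = 48, so y(1) = 4 - 39/48 = 51/16.
g(51/16) = 30251/4096, g'(51/16) = 7803/256, so y(2) = (51/16) - (30251/4096)/(7803/256) = 183851/62424.

183851/62424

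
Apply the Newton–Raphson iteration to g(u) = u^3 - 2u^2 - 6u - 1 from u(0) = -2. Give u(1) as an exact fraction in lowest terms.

g'(u) = 3u^2 - 4u - 6.
g(-2) = -5, g'(-2) = 14, so u(1) = (-2) - (-5)/14 = -23/14.

-23/14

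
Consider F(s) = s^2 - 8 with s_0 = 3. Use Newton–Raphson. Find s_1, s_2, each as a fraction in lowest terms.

F'(s) = 2s.
F(3) = 1, F'(3) = 6, so s_1 = 3 - 1/6 = 17/6.
F(17/6) = 1/36, F'(17/6) = 17/3, so s_2 = (17/6) - (1/36)/(17/3) = 577/204.

s_1 = 17/6, s_2 = 577/204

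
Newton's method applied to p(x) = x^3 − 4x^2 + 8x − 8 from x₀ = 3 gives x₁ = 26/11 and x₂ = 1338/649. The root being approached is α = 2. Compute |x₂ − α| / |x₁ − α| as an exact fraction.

x₁ − α = 26/11 − 2 = 4/11, so |x₁ − α| = 4/11.
x₂ − α = 1338/649 − 2 = 40/649, so |x₂ − α| = 40/649.
Ratio = (40/649) / (4/11) = 10/59.

10/59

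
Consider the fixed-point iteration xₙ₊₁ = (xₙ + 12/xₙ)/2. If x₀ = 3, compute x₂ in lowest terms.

97/28

x₁ = (3 + 12/3)/2 = 7/2.
x₂ = (7/2 + 12/(7/2))/2 = 97/28.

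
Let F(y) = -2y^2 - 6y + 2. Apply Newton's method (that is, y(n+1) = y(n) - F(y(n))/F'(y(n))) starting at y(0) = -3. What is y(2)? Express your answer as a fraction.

-109/33

F'(y) = -4y - 6.
F(-3) = 2, F'(-3) = 6, so y(1) = (-3) - 2/6 = -10/3.
F(-10/3) = -2/9, F'(-10/3) = 22/3, so y(2) = (-10/3) - (-2/9)/(22/3) = -109/33.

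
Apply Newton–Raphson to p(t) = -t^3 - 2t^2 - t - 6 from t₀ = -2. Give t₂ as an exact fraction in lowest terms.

-1426/555

p'(t) = -3t^2 - 4t - 1.
p(-2) = -4, p'(-2) = -5, so t₁ = (-2) - (-4)/(-5) = -14/5.
p(-14/5) = 384/125, p'(-14/5) = -333/25, so t₂ = (-14/5) - (384/125)/(-333/25) = -1426/555.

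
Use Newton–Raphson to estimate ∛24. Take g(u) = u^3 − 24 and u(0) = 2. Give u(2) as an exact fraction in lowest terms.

g'(u) = 3u^2.
g(2) = −16, g'(2) = 12, so u(1) = 2 − (−16)/12 = 10/3.
g(10/3) = 352/27, g'(10/3) = 100/3, so u(2) = (10/3) − (352/27)/(100/3) = 662/225.

662/225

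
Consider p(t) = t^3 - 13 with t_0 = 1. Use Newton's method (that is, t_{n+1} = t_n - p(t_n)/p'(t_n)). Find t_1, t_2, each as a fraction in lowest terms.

t_1 = 5, t_2 = 263/75

p'(t) = 3t^2.
p(1) = -12, p'(1) = 3, so t_1 = 1 - (-12)/3 = 5.
p(5) = 112, p'(5) = 75, so t_2 = 5 - 112/75 = 263/75.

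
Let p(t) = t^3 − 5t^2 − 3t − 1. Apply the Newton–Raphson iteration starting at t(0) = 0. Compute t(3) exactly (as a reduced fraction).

73/2781

p'(t) = 3t^2 − 10t − 3.
p(0) = −1, p'(0) = −3, so t(1) = 0 − (−1)/(−3) = −1/3.
p(−1/3) = −16/27, p'(−1/3) = 2/3, so t(2) = (−1/3) − (−16/27)/(2/3) = 5/9.
p(5/9) = −2944/729, p'(5/9) = −206/27, so t(3) = (5/9) − (−2944/729)/(−206/27) = 73/2781.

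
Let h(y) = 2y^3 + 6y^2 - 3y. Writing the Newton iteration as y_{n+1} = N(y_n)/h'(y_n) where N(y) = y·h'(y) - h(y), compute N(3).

h'(y) = 6y^2 + 12y - 3.
N(y) = y·h'(y) - h(y) = y·(6y^2 + 12y - 3) - (2y^3 + 6y^2 - 3y) = 4y^3 + 6y^2.
N(3) = 162.

162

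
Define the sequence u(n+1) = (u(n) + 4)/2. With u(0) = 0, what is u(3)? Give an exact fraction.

7/2

u(1) = (0 + 4)/2 = 2.
u(2) = (2 + 4)/2 = 3.
u(3) = (3 + 4)/2 = 7/2.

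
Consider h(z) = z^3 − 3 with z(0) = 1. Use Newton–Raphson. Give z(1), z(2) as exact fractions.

h'(z) = 3z^2.
h(1) = −2, h'(1) = 3, so z(1) = 1 − (−2)/3 = 5/3.
h(5/3) = 44/27, h'(5/3) = 25/3, so z(2) = (5/3) − (44/27)/(25/3) = 331/225.

z(1) = 5/3, z(2) = 331/225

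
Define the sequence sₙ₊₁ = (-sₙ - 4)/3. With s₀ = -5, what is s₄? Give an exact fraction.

-85/81

s₁ = (-(-5) - 4)/3 = 1/3.
s₂ = (-(1/3) - 4)/3 = -13/9.
s₃ = (-(-13/9) - 4)/3 = -23/27.
s₄ = (-(-23/27) - 4)/3 = -85/81.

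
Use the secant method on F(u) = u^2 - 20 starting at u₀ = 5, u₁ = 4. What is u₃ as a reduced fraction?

85/19

F(5) = 5, F(4) = -4. u₂ = 4 - (-4)·(4 - 5)/((-4) - 5) = 40/9.
F(4) = -4, F(40/9) = -20/81. u₃ = (40/9) - (-20/81)·((40/9) - 4)/((-20/81) - (-4)) = 85/19.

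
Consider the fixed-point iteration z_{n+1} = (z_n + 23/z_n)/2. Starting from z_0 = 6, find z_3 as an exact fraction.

92261137/19237776

z_1 = (6 + 23/6)/2 = 59/12.
z_2 = (59/12 + 23/(59/12))/2 = 6793/1416.
z_3 = (6793/1416 + 23/(6793/1416))/2 = 92261137/19237776.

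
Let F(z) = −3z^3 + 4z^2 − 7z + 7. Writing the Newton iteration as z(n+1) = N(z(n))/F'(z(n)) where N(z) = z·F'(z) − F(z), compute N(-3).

191

F'(z) = −9z^2 + 8z − 7.
N(z) = z·F'(z) − F(z) = z·(−9z^2 + 8z − 7) − (−3z^3 + 4z^2 − 7z + 7) = −6z^3 + 4z^2 − 7.
N(-3) = 191.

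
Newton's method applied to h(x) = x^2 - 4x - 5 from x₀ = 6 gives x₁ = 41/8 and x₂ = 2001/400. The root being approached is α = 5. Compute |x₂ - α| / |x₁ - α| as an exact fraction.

1/50

x₁ - α = 41/8 - 5 = 1/8, so |x₁ - α| = 1/8.
x₂ - α = 2001/400 - 5 = 1/400, so |x₂ - α| = 1/400.
Ratio = (1/400) / (1/8) = 1/50.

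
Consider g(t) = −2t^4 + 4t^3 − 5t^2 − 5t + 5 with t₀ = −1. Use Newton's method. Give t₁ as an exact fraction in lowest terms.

g'(t) = −8t^3 + 12t^2 − 10t − 5.
g(−1) = −1, g'(−1) = 25, so t₁ = (−1) − (−1)/25 = −24/25.

−24/25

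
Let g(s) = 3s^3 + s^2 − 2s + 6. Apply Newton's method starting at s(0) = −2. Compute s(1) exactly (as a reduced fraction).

g'(s) = 9s^2 + 2s − 2.
g(−2) = −10, g'(−2) = 30, so s(1) = (−2) − (−10)/30 = −5/3.

−5/3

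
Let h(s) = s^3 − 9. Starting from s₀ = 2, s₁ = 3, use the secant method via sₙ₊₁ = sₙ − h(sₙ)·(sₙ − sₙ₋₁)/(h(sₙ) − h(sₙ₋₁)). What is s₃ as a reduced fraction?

1609/777

h(2) = −1, h(3) = 18. s₂ = 3 − 18·(3 − 2)/(18 − (−1)) = 39/19.
h(3) = 18, h(39/19) = −2412/6859. s₃ = (39/19) − (−2412/6859)·((39/19) − 3)/((−2412/6859) − 18) = 1609/777.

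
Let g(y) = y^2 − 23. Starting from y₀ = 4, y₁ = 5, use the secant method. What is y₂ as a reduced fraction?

g(4) = −7, g(5) = 2. y₂ = 5 − 2·(5 − 4)/(2 − (−7)) = 43/9.

43/9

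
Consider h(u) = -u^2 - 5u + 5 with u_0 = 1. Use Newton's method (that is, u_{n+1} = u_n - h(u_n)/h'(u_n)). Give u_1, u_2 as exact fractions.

u_1 = 6/7, u_2 = 281/329

h'(u) = -2u - 5.
h(1) = -1, h'(1) = -7, so u_1 = 1 - (-1)/(-7) = 6/7.
h(6/7) = -1/49, h'(6/7) = -47/7, so u_2 = (6/7) - (-1/49)/(-47/7) = 281/329.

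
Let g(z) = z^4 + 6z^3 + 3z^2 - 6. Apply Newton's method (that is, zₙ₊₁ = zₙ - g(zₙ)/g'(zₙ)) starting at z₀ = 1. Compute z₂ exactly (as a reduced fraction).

6955/8358

g'(z) = 4z^3 + 18z^2 + 6z.
g(1) = 4, g'(1) = 28, so z₁ = 1 - 4/28 = 6/7.
g(6/7) = 1254/2401, g'(6/7) = 7164/343, so z₂ = (6/7) - (1254/2401)/(7164/343) = 6955/8358.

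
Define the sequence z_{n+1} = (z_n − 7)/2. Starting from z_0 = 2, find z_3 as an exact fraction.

−47/8

z_1 = (2 − 7)/2 = −5/2.
z_2 = ((−5/2) − 7)/2 = −19/4.
z_3 = ((−19/4) − 7)/2 = −47/8.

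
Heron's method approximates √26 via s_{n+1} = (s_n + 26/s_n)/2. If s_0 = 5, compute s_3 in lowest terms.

s_1 = (5 + 26/5)/2 = 51/10.
s_2 = (51/10 + 26/(51/10))/2 = 5201/1020.
s_3 = (5201/1020 + 26/(5201/1020))/2 = 54100801/10610040.

54100801/10610040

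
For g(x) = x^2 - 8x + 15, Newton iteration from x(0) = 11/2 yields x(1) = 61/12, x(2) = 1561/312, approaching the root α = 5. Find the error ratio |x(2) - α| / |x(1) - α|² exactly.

6/13

x(1) - α = 61/12 - 5 = 1/12, so |x(1) - α| = 1/12.
x(2) - α = 1561/312 - 5 = 1/312, so |x(2) - α| = 1/312.
|x(1) - α|² = 1/144.
Ratio = (1/312) / (1/144) = 6/13.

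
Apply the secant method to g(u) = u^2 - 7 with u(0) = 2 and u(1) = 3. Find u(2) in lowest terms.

13/5

g(2) = -3, g(3) = 2. u(2) = 3 - 2·(3 - 2)/(2 - (-3)) = 13/5.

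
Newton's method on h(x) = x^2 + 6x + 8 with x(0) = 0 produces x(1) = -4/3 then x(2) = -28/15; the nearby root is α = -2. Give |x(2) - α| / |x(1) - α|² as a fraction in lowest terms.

x(1) - α = -4/3 - (-2) = -4/3 + 2 = 2/3, so |x(1) - α| = 2/3.
x(2) - α = -28/15 - (-2) = -28/15 + 2 = 2/15, so |x(2) - α| = 2/15.
|x(1) - α|² = 4/9.
Ratio = (2/15) / (4/9) = 3/10.

3/10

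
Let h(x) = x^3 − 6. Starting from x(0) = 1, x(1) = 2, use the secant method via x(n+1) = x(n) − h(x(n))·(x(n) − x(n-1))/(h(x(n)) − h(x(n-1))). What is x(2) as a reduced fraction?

h(1) = −5, h(2) = 2. x(2) = 2 − 2·(2 − 1)/(2 − (−5)) = 12/7.

12/7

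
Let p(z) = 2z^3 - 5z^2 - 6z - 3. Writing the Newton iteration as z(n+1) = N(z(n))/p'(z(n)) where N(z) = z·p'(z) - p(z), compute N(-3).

-150

p'(z) = 6z^2 - 10z - 6.
N(z) = z·p'(z) - p(z) = z·(6z^2 - 10z - 6) - (2z^3 - 5z^2 - 6z - 3) = 4z^3 - 5z^2 + 3.
N(-3) = -150.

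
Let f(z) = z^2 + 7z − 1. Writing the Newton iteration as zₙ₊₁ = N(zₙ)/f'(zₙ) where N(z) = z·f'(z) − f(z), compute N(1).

2

f'(z) = 2z + 7.
N(z) = z·f'(z) − f(z) = z·(2z + 7) − (z^2 + 7z − 1) = z^2 + 1.
N(1) = 2.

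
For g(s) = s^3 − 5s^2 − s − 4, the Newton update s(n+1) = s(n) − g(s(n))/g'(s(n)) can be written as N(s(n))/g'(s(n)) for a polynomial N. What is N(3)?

g'(s) = 3s^2 − 10s − 1.
N(s) = s·g'(s) − g(s) = s·(3s^2 − 10s − 1) − (s^3 − 5s^2 − s − 4) = 2s^3 − 5s^2 + 4.
N(3) = 13.

13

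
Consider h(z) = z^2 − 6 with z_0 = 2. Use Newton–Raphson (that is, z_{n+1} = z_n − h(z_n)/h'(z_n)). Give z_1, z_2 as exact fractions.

h'(z) = 2z.
h(2) = −2, h'(2) = 4, so z_1 = 2 − (−2)/4 = 5/2.
h(5/2) = 1/4, h'(5/2) = 5, so z_2 = (5/2) − (1/4)/5 = 49/20.

z_1 = 5/2, z_2 = 49/20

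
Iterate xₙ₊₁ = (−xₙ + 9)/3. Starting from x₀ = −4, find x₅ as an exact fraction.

x₁ = (−(−4) + 9)/3 = 13/3.
x₂ = (−(13/3) + 9)/3 = 14/9.
x₃ = (−(14/9) + 9)/3 = 67/27.
x₄ = (−(67/27) + 9)/3 = 176/81.
x₅ = (−(176/81) + 9)/3 = 553/243.

553/243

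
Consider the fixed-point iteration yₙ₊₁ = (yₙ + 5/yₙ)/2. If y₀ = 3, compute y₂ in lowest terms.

y₁ = (3 + 5/3)/2 = 7/3.
y₂ = (7/3 + 5/(7/3))/2 = 47/21.

47/21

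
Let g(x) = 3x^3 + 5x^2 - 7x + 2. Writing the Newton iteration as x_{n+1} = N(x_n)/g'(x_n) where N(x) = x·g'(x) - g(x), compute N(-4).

-306

g'(x) = 9x^2 + 10x - 7.
N(x) = x·g'(x) - g(x) = x·(9x^2 + 10x - 7) - (3x^3 + 5x^2 - 7x + 2) = 6x^3 + 5x^2 - 2.
N(-4) = -306.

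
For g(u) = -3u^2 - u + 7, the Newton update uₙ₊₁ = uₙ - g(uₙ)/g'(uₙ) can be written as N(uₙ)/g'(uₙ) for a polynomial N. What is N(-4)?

g'(u) = -6u - 1.
N(u) = u·g'(u) - g(u) = u·(-6u - 1) - (-3u^2 - u + 7) = -3u^2 - 7.
N(-4) = -55.

-55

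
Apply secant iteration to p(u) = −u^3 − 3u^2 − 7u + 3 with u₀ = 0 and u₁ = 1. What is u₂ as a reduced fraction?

3/11

p(0) = 3, p(1) = −8. u₂ = 1 − (−8)·(1 − 0)/((−8) − 3) = 3/11.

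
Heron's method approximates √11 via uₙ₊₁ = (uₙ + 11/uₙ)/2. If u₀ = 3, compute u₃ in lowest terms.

u₁ = (3 + 11/3)/2 = 10/3.
u₂ = (10/3 + 11/(10/3))/2 = 199/60.
u₃ = (199/60 + 11/(199/60))/2 = 79201/23880.

79201/23880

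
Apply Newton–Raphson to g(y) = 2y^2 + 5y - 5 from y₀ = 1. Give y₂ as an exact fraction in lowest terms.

g'(y) = 4y + 5.
g(1) = 2, g'(1) = 9, so y₁ = 1 - 2/9 = 7/9.
g(7/9) = 8/81, g'(7/9) = 73/9, so y₂ = (7/9) - (8/81)/(73/9) = 503/657.

503/657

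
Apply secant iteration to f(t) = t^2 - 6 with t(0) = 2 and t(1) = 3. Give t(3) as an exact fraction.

f(2) = -2, f(3) = 3. t(2) = 3 - 3·(3 - 2)/(3 - (-2)) = 12/5.
f(3) = 3, f(12/5) = -6/25. t(3) = (12/5) - (-6/25)·((12/5) - 3)/((-6/25) - 3) = 22/9.

22/9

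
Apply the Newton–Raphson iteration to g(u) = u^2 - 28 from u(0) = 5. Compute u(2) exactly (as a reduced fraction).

5609/1060

g'(u) = 2u.
g(5) = -3, g'(5) = 10, so u(1) = 5 - (-3)/10 = 53/10.
g(53/10) = 9/100, g'(53/10) = 53/5, so u(2) = (53/10) - (9/100)/(53/5) = 5609/1060.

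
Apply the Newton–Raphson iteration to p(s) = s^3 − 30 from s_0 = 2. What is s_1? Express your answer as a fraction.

p'(s) = 3s^2.
p(2) = −22, p'(2) = 12, so s_1 = 2 − (−22)/12 = 23/6.

23/6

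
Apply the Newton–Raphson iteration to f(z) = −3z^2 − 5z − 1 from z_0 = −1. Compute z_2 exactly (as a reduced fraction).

f'(z) = −6z − 5.
f(−1) = 1, f'(−1) = 1, so z_1 = (−1) − 1/1 = −2.
f(−2) = −3, f'(−2) = 7, so z_2 = (−2) − (−3)/7 = −11/7.

−11/7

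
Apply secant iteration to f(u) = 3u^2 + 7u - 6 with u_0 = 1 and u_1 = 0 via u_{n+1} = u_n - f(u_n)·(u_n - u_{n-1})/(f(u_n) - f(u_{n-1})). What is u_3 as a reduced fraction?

f(1) = 4, f(0) = -6. u_2 = 0 - (-6)·(0 - 1)/((-6) - 4) = 3/5.
f(0) = -6, f(3/5) = -18/25. u_3 = (3/5) - (-18/25)·((3/5) - 0)/((-18/25) - (-6)) = 15/22.

15/22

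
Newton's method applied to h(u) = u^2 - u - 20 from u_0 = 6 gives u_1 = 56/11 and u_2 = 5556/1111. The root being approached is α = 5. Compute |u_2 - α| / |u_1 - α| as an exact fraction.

u_1 - α = 56/11 - 5 = 1/11, so |u_1 - α| = 1/11.
u_2 - α = 5556/1111 - 5 = 1/1111, so |u_2 - α| = 1/1111.
Ratio = (1/1111) / (1/11) = 1/101.

1/101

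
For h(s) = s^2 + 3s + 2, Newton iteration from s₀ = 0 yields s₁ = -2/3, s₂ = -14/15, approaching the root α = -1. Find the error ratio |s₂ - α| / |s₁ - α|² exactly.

s₁ - α = -2/3 - (-1) = -2/3 + 1 = 1/3, so |s₁ - α| = 1/3.
s₂ - α = -14/15 - (-1) = -14/15 + 1 = 1/15, so |s₂ - α| = 1/15.
|s₁ - α|² = 1/9.
Ratio = (1/15) / (1/9) = 3/5.

3/5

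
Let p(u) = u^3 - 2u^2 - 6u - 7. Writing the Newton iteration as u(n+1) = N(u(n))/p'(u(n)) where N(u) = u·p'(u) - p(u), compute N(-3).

-65

p'(u) = 3u^2 - 4u - 6.
N(u) = u·p'(u) - p(u) = u·(3u^2 - 4u - 6) - (u^3 - 2u^2 - 6u - 7) = 2u^3 - 2u^2 + 7.
N(-3) = -65.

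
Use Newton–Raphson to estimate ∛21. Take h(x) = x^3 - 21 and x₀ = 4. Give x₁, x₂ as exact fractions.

x₁ = 149/48, x₂ = 4469165/1598472

h'(x) = 3x^2.
h(4) = 43, h'(4) = 48, so x₁ = 4 - 43/48 = 149/48.
h(149/48) = 985517/110592, h'(149/48) = 22201/768, so x₂ = (149/48) - (985517/110592)/(22201/768) = 4469165/1598472.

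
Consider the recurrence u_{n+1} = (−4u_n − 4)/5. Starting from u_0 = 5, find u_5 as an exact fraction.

u_1 = (−4·5 − 4)/5 = −24/5.
u_2 = (−4·(−24/5) − 4)/5 = 76/25.
u_3 = (−4·(76/25) − 4)/5 = −404/125.
u_4 = (−4·(−404/125) − 4)/5 = 1116/625.
u_5 = (−4·(1116/625) − 4)/5 = −6964/3125.

−6964/3125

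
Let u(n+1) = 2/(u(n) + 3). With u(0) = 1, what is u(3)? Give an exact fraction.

14/25

u(1) = 2/(1 + 3) = 1/2.
u(2) = 2/(1/2 + 3) = 4/7.
u(3) = 2/(4/7 + 3) = 14/25.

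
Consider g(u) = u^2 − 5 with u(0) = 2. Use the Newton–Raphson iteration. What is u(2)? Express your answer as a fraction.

g'(u) = 2u.
g(2) = −1, g'(2) = 4, so u(1) = 2 − (−1)/4 = 9/4.
g(9/4) = 1/16, g'(9/4) = 9/2, so u(2) = (9/4) − (1/16)/(9/2) = 161/72.

161/72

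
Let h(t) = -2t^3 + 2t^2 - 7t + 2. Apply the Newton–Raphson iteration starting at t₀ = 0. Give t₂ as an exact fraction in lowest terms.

h'(t) = -6t^2 + 4t - 7.
h(0) = 2, h'(0) = -7, so t₁ = 0 - 2/(-7) = 2/7.
h(2/7) = 40/343, h'(2/7) = -311/49, so t₂ = (2/7) - (40/343)/(-311/49) = 662/2177.

662/2177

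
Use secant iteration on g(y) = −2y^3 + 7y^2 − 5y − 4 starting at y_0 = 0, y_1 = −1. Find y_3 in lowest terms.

−33/82

g(0) = −4, g(−1) = 10. y_2 = (−1) − 10·((−1) − 0)/(10 − (−4)) = −2/7.
g(−1) = 10, g(−2/7) = −670/343. y_3 = (−2/7) − (−670/343)·((−2/7) − (−1))/((−670/343) − 10) = −33/82.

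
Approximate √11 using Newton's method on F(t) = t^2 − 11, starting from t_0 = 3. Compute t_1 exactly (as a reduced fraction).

10/3

F'(t) = 2t.
F(3) = −2, F'(3) = 6, so t_1 = 3 − (−2)/6 = 10/3.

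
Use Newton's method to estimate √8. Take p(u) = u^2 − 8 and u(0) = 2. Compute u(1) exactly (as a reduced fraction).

3

p'(u) = 2u.
p(2) = −4, p'(2) = 4, so u(1) = 2 − (−4)/4 = 3.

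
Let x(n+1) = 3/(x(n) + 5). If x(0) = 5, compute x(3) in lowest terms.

159/295

x(1) = 3/(5 + 5) = 3/10.
x(2) = 3/(3/10 + 5) = 30/53.
x(3) = 3/(30/53 + 5) = 159/295.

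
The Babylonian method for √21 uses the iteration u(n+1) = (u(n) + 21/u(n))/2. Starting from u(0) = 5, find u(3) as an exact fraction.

277727/60605

u(1) = (5 + 21/5)/2 = 23/5.
u(2) = (23/5 + 21/(23/5))/2 = 527/115.
u(3) = (527/115 + 21/(527/115))/2 = 277727/60605.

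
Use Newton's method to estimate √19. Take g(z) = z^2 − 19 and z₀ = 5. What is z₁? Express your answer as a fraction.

22/5

g'(z) = 2z.
g(5) = 6, g'(5) = 10, so z₁ = 5 − 6/10 = 22/5.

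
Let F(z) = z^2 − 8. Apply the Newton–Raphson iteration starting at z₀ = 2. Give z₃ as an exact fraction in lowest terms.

577/204

F'(z) = 2z.
F(2) = −4, F'(2) = 4, so z₁ = 2 − (−4)/4 = 3.
F(3) = 1, F'(3) = 6, so z₂ = 3 − 1/6 = 17/6.
F(17/6) = 1/36, F'(17/6) = 17/3, so z₃ = (17/6) − (1/36)/(17/3) = 577/204.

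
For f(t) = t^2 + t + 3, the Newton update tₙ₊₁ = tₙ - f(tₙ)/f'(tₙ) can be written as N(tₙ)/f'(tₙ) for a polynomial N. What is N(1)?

f'(t) = 2t + 1.
N(t) = t·f'(t) - f(t) = t·(2t + 1) - (t^2 + t + 3) = t^2 - 3.
N(1) = -2.

-2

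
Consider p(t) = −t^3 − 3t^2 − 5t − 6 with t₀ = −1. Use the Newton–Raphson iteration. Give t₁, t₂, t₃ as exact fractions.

p'(t) = −3t^2 − 6t − 5.
p(−1) = −3, p'(−1) = −2, so t₁ = (−1) − (−3)/(−2) = −5/2.
p(−5/2) = 27/8, p'(−5/2) = −35/4, so t₂ = (−5/2) − (27/8)/(−35/4) = −74/35.
p(−74/35) = 26244/42875, p'(−74/35) = −7013/1225, so t₃ = (−74/35) − (26244/42875)/(−7013/1225) = −492718/245455.

t₁ = −5/2, t₂ = −74/35, t₃ = −492718/245455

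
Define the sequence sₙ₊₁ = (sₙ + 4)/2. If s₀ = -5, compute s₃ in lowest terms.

s₁ = ((-5) + 4)/2 = -1/2.
s₂ = ((-1/2) + 4)/2 = 7/4.
s₃ = ((7/4) + 4)/2 = 23/8.

23/8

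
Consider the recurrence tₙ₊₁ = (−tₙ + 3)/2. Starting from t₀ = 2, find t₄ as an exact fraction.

17/16

t₁ = (−2 + 3)/2 = 1/2.
t₂ = (−(1/2) + 3)/2 = 5/4.
t₃ = (−(5/4) + 3)/2 = 7/8.
t₄ = (−(7/8) + 3)/2 = 17/16.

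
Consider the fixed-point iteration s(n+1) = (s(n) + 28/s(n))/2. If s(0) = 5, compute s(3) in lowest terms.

s(1) = (5 + 28/5)/2 = 53/10.
s(2) = (53/10 + 28/(53/10))/2 = 5609/1060.
s(3) = (5609/1060 + 28/(5609/1060))/2 = 62921681/11891080.

62921681/11891080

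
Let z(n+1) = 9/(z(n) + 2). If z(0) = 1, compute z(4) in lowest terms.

z(1) = 9/(1 + 2) = 3.
z(2) = 9/(3 + 2) = 9/5.
z(3) = 9/(9/5 + 2) = 45/19.
z(4) = 9/(45/19 + 2) = 171/83.

171/83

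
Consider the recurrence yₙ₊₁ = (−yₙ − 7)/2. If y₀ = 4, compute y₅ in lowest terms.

y₁ = (−4 − 7)/2 = −11/2.
y₂ = (−(−11/2) − 7)/2 = −3/4.
y₃ = (−(−3/4) − 7)/2 = −25/8.
y₄ = (−(−25/8) − 7)/2 = −31/16.
y₅ = (−(−31/16) − 7)/2 = −81/32.

−81/32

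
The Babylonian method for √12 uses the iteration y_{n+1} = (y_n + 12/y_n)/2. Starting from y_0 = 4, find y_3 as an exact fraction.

y_1 = (4 + 12/4)/2 = 7/2.
y_2 = (7/2 + 12/(7/2))/2 = 97/28.
y_3 = (97/28 + 12/(97/28))/2 = 18817/5432.

18817/5432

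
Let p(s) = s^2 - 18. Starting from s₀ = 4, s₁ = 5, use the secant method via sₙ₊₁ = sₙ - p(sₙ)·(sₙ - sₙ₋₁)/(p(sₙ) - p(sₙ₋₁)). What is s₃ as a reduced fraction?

352/83

p(4) = -2, p(5) = 7. s₂ = 5 - 7·(5 - 4)/(7 - (-2)) = 38/9.
p(5) = 7, p(38/9) = -14/81. s₃ = (38/9) - (-14/81)·((38/9) - 5)/((-14/81) - 7) = 352/83.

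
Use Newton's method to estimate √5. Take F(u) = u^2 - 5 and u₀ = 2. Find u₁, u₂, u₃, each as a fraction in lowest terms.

F'(u) = 2u.
F(2) = -1, F'(2) = 4, so u₁ = 2 - (-1)/4 = 9/4.
F(9/4) = 1/16, F'(9/4) = 9/2, so u₂ = (9/4) - (1/16)/(9/2) = 161/72.
F(161/72) = 1/5184, F'(161/72) = 161/36, so u₃ = (161/72) - (1/5184)/(161/36) = 51841/23184.

u₁ = 9/4, u₂ = 161/72, u₃ = 51841/23184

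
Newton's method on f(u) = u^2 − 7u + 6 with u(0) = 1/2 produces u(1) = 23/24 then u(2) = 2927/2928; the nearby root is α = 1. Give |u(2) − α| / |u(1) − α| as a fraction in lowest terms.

u(1) − α = 23/24 − 1 = −1/24, so |u(1) − α| = 1/24.
u(2) − α = 2927/2928 − 1 = −1/2928, so |u(2) − α| = 1/2928.
Ratio = (1/2928) / (1/24) = 1/122.

1/122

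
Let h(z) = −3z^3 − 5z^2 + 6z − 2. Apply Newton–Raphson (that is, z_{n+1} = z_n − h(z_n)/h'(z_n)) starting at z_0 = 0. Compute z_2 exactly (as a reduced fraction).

11/15

h'(z) = −9z^2 − 10z + 6.
h(0) = −2, h'(0) = 6, so z_1 = 0 − (−2)/6 = 1/3.
h(1/3) = −2/3, h'(1/3) = 5/3, so z_2 = (1/3) − (−2/3)/(5/3) = 11/15.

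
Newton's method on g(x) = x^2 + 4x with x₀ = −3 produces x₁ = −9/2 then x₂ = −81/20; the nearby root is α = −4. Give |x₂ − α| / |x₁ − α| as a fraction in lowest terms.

1/10

x₁ − α = −9/2 − (−4) = −9/2 + 4 = −1/2, so |x₁ − α| = 1/2.
x₂ − α = −81/20 − (−4) = −81/20 + 4 = −1/20, so |x₂ − α| = 1/20.
Ratio = (1/20) / (1/2) = 1/10.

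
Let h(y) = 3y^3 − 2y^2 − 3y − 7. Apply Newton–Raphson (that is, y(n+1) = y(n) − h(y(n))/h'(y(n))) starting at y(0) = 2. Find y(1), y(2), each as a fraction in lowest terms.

h'(y) = 9y^2 − 4y − 3.
h(2) = 3, h'(2) = 25, so y(1) = 2 − 3/25 = 47/25.
h(47/25) = 3519/15625, h'(47/25) = 13306/625, so y(2) = (47/25) − (3519/15625)/(13306/625) = 621863/332650.

y(1) = 47/25, y(2) = 621863/332650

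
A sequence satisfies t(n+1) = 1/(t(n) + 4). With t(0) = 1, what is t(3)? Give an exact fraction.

21/89

t(1) = 1/(1 + 4) = 1/5.
t(2) = 1/(1/5 + 4) = 5/21.
t(3) = 1/(5/21 + 4) = 21/89.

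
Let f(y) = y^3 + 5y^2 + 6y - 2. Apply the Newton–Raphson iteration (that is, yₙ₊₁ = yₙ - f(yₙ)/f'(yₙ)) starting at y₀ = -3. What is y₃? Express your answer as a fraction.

f'(y) = 3y^2 + 10y + 6.
f(-3) = -2, f'(-3) = 3, so y₁ = (-3) - (-2)/3 = -7/3.
f(-7/3) = -40/27, f'(-7/3) = -1, so y₂ = (-7/3) - (-40/27)/(-1) = -103/27.
f(-103/27) = -150400/19683, f'(-103/27) = 2797/243, so y₃ = (-103/27) - (-150400/19683)/(2797/243) = -713873/226557.

-713873/226557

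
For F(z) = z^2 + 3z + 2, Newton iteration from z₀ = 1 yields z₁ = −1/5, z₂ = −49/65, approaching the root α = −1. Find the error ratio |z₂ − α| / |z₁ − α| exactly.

z₁ − α = −1/5 − (−1) = −1/5 + 1 = 4/5, so |z₁ − α| = 4/5.
z₂ − α = −49/65 − (−1) = −49/65 + 1 = 16/65, so |z₂ − α| = 16/65.
Ratio = (16/65) / (4/5) = 4/13.

4/13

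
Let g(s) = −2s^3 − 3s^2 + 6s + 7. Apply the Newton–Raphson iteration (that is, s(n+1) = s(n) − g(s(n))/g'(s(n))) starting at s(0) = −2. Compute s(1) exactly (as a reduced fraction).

g'(s) = −6s^2 − 6s + 6.
g(−2) = −1, g'(−2) = −6, so s(1) = (−2) − (−1)/(−6) = −13/6.

−13/6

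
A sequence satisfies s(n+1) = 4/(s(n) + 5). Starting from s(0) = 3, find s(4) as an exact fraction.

s(1) = 4/(3 + 5) = 1/2.
s(2) = 4/(1/2 + 5) = 8/11.
s(3) = 4/(8/11 + 5) = 44/63.
s(4) = 4/(44/63 + 5) = 252/359.

252/359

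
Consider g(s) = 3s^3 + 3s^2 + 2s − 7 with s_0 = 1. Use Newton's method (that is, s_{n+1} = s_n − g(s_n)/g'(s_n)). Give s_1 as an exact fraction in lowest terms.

16/17

g'(s) = 9s^2 + 6s + 2.
g(1) = 1, g'(1) = 17, so s_1 = 1 − 1/17 = 16/17.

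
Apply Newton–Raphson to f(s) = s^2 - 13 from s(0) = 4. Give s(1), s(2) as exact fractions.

f'(s) = 2s.
f(4) = 3, f'(4) = 8, so s(1) = 4 - 3/8 = 29/8.
f(29/8) = 9/64, f'(29/8) = 29/4, so s(2) = (29/8) - (9/64)/(29/4) = 1673/464.

s(1) = 29/8, s(2) = 1673/464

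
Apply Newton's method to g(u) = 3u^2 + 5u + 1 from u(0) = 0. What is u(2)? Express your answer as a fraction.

g'(u) = 6u + 5.
g(0) = 1, g'(0) = 5, so u(1) = 0 - 1/5 = -1/5.
g(-1/5) = 3/25, g'(-1/5) = 19/5, so u(2) = (-1/5) - (3/25)/(19/5) = -22/95.

-22/95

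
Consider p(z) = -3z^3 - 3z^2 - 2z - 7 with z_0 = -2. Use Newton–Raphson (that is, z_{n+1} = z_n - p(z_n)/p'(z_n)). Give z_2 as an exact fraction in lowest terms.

p'(z) = -9z^2 - 6z - 2.
p(-2) = 9, p'(-2) = -26, so z_1 = (-2) - 9/(-26) = -43/26.
p(-43/26) = 29403/17576, p'(-43/26) = -11285/676, so z_2 = (-43/26) - (29403/17576)/(-11285/676) = -227926/146705.

-227926/146705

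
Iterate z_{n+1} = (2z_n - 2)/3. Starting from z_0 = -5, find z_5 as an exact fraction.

-194/81

z_1 = (2·(-5) - 2)/3 = -4.
z_2 = (2·(-4) - 2)/3 = -10/3.
z_3 = (2·(-10/3) - 2)/3 = -26/9.
z_4 = (2·(-26/9) - 2)/3 = -70/27.
z_5 = (2·(-70/27) - 2)/3 = -194/81.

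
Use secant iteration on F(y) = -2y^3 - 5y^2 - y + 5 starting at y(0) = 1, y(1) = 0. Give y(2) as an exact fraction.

F(1) = -3, F(0) = 5. y(2) = 0 - 5·(0 - 1)/(5 - (-3)) = 5/8.

5/8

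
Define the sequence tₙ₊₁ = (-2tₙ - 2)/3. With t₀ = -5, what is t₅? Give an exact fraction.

50/243

t₁ = (-2·(-5) - 2)/3 = 8/3.
t₂ = (-2·(8/3) - 2)/3 = -22/9.
t₃ = (-2·(-22/9) - 2)/3 = 26/27.
t₄ = (-2·(26/27) - 2)/3 = -106/81.
t₅ = (-2·(-106/81) - 2)/3 = 50/243.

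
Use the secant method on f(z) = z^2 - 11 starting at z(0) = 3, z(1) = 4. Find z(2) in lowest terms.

f(3) = -2, f(4) = 5. z(2) = 4 - 5·(4 - 3)/(5 - (-2)) = 23/7.

23/7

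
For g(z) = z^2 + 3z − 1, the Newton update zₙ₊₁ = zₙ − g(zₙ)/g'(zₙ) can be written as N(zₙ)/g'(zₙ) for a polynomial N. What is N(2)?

g'(z) = 2z + 3.
N(z) = z·g'(z) − g(z) = z·(2z + 3) − (z^2 + 3z − 1) = z^2 + 1.
N(2) = 5.

5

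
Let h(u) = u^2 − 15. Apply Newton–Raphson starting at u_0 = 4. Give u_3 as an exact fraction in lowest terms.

h'(u) = 2u.
h(4) = 1, h'(4) = 8, so u_1 = 4 − 1/8 = 31/8.
h(31/8) = 1/64, h'(31/8) = 31/4, so u_2 = (31/8) − (1/64)/(31/4) = 1921/496.
h(1921/496) = 1/246016, h'(1921/496) = 1921/248, so u_3 = (1921/496) − (1/246016)/(1921/248) = 7380481/1905632.

7380481/1905632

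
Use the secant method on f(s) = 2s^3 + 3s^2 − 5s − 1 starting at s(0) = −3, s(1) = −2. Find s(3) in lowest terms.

f(−3) = −13, f(−2) = 5. s(2) = (−2) − 5·((−2) − (−3))/(5 − (−13)) = −41/18.
f(−2) = 5, f(−41/18) = 1690/729. s(3) = (−41/18) − (1690/729)·((−41/18) − (−2))/((1690/729) − 5) = −1969/782.

−1969/782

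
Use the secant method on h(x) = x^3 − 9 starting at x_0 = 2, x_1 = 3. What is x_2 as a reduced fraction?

39/19

h(2) = −1, h(3) = 18. x_2 = 3 − 18·(3 − 2)/(18 − (−1)) = 39/19.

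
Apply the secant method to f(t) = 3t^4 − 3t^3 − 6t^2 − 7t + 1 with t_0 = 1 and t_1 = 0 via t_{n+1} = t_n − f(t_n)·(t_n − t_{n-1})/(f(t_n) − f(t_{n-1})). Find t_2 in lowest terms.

f(1) = −12, f(0) = 1. t_2 = 0 − 1·(0 − 1)/(1 − (−12)) = 1/13.

1/13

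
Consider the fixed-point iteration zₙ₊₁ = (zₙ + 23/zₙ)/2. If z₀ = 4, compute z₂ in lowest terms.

2993/624

z₁ = (4 + 23/4)/2 = 39/8.
z₂ = (39/8 + 23/(39/8))/2 = 2993/624.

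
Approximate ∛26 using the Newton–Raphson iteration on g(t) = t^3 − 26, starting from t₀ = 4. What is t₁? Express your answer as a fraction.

g'(t) = 3t^2.
g(4) = 38, g'(4) = 48, so t₁ = 4 − 38/48 = 77/24.

77/24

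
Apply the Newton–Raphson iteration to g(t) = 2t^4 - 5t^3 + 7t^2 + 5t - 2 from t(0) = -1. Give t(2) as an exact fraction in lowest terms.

g'(t) = 8t^3 - 15t^2 + 14t + 5.
g(-1) = 7, g'(-1) = -32, so t(1) = (-1) - 7/(-32) = -25/32.
g(-25/32) = 784049/524288, g'(-25/32) = -77445/4096, so t(2) = (-25/32) - (784049/524288)/(-77445/4096) = -6960451/9912960.

-6960451/9912960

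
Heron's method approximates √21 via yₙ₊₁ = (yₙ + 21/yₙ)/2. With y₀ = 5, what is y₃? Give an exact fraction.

y₁ = (5 + 21/5)/2 = 23/5.
y₂ = (23/5 + 21/(23/5))/2 = 527/115.
y₃ = (527/115 + 21/(527/115))/2 = 277727/60605.

277727/60605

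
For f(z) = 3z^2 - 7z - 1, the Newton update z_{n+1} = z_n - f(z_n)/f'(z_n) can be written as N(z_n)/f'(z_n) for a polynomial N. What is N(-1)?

4

f'(z) = 6z - 7.
N(z) = z·f'(z) - f(z) = z·(6z - 7) - (3z^2 - 7z - 1) = 3z^2 + 1.
N(-1) = 4.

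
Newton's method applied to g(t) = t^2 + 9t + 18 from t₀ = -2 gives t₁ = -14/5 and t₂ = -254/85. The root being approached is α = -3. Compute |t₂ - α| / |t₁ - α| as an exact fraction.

1/17

t₁ - α = -14/5 - (-3) = -14/5 + 3 = 1/5, so |t₁ - α| = 1/5.
t₂ - α = -254/85 - (-3) = -254/85 + 3 = 1/85, so |t₂ - α| = 1/85.
Ratio = (1/85) / (1/5) = 1/17.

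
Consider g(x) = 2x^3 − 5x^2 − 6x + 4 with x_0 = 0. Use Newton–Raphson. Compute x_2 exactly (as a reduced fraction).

68/135

g'(x) = 6x^2 − 10x − 6.
g(0) = 4, g'(0) = −6, so x_1 = 0 − 4/(−6) = 2/3.
g(2/3) = −44/27, g'(2/3) = −10, so x_2 = (2/3) − (−44/27)/(−10) = 68/135.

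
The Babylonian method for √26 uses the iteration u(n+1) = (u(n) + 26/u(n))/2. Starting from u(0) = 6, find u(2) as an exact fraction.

u(1) = (6 + 26/6)/2 = 31/6.
u(2) = (31/6 + 26/(31/6))/2 = 1897/372.

1897/372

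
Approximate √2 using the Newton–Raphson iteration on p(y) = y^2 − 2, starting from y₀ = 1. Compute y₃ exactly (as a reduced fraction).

p'(y) = 2y.
p(1) = −1, p'(1) = 2, so y₁ = 1 − (−1)/2 = 3/2.
p(3/2) = 1/4, p'(3/2) = 3, so y₂ = (3/2) − (1/4)/3 = 17/12.
p(17/12) = 1/144, p'(17/12) = 17/6, so y₃ = (17/12) − (1/144)/(17/6) = 577/408.

577/408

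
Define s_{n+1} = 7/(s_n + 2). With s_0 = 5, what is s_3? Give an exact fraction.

21/13

s_1 = 7/(5 + 2) = 1.
s_2 = 7/(1 + 2) = 7/3.
s_3 = 7/(7/3 + 2) = 21/13.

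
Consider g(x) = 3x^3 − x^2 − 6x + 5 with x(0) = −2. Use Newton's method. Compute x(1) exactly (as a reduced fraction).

g'(x) = 9x^2 − 2x − 6.
g(−2) = −11, g'(−2) = 34, so x(1) = (−2) − (−11)/34 = −57/34.

−57/34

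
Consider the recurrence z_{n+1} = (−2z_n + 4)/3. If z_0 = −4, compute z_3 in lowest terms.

20/9

z_1 = (−2·(−4) + 4)/3 = 4.
z_2 = (−2·4 + 4)/3 = −4/3.
z_3 = (−2·(−4/3) + 4)/3 = 20/9.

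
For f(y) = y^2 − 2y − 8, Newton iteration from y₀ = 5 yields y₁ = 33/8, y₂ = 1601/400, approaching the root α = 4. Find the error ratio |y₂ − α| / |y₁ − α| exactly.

1/50

y₁ − α = 33/8 − 4 = 1/8, so |y₁ − α| = 1/8.
y₂ − α = 1601/400 − 4 = 1/400, so |y₂ − α| = 1/400.
Ratio = (1/400) / (1/8) = 1/50.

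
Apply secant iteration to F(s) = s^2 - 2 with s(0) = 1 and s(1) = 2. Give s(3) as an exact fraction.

7/5

F(1) = -1, F(2) = 2. s(2) = 2 - 2·(2 - 1)/(2 - (-1)) = 4/3.
F(2) = 2, F(4/3) = -2/9. s(3) = (4/3) - (-2/9)·((4/3) - 2)/((-2/9) - 2) = 7/5.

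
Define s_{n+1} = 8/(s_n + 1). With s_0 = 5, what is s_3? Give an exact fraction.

56/31

s_1 = 8/(5 + 1) = 4/3.
s_2 = 8/(4/3 + 1) = 24/7.
s_3 = 8/(24/7 + 1) = 56/31.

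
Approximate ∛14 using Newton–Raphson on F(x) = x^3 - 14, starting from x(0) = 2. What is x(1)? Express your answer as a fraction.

F'(x) = 3x^2.
F(2) = -6, F'(2) = 12, so x(1) = 2 - (-6)/12 = 5/2.

5/2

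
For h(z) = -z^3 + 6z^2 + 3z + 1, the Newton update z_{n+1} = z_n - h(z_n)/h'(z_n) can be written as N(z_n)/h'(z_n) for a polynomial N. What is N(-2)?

h'(z) = -3z^2 + 12z + 3.
N(z) = z·h'(z) - h(z) = z·(-3z^2 + 12z + 3) - (-z^3 + 6z^2 + 3z + 1) = -2z^3 + 6z^2 - 1.
N(-2) = 39.

39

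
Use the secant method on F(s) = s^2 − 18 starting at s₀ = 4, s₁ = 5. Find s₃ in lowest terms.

352/83

F(4) = −2, F(5) = 7. s₂ = 5 − 7·(5 − 4)/(7 − (−2)) = 38/9.
F(5) = 7, F(38/9) = −14/81. s₃ = (38/9) − (−14/81)·((38/9) − 5)/((−14/81) − 7) = 352/83.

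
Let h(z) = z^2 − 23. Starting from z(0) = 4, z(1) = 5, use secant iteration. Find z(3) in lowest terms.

211/44

h(4) = −7, h(5) = 2. z(2) = 5 − 2·(5 − 4)/(2 − (−7)) = 43/9.
h(5) = 2, h(43/9) = −14/81. z(3) = (43/9) − (−14/81)·((43/9) − 5)/((−14/81) − 2) = 211/44.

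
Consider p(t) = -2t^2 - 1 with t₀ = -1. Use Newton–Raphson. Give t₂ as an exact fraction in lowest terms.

7/8

p'(t) = -4t.
p(-1) = -3, p'(-1) = 4, so t₁ = (-1) - (-3)/4 = -1/4.
p(-1/4) = -9/8, p'(-1/4) = 1, so t₂ = (-1/4) - (-9/8)/1 = 7/8.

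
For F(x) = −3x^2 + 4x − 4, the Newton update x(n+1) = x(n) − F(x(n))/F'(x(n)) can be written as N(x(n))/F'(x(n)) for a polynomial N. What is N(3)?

−23

F'(x) = −6x + 4.
N(x) = x·F'(x) − F(x) = x·(−6x + 4) − (−3x^2 + 4x − 4) = −3x^2 + 4.
N(3) = −23.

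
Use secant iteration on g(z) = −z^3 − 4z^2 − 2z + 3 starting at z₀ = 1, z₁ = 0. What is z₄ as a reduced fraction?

g(1) = −4, g(0) = 3. z₂ = 0 − 3·(0 − 1)/(3 − (−4)) = 3/7.
g(0) = 3, g(3/7) = 456/343. z₃ = (3/7) − (456/343)·((3/7) − 0)/((456/343) − 3) = 147/191.
g(3/7) = 456/343, g(147/191) = −9507600/6967871. z₄ = (147/191) − (−9507600/6967871)·((147/191) − (3/7))/((−9507600/6967871) − (456/343)) = 8427657/14119421.

8427657/14119421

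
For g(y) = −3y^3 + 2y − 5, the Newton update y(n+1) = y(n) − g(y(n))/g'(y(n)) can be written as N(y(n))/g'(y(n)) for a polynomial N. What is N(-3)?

167

g'(y) = −9y^2 + 2.
N(y) = y·g'(y) − g(y) = y·(−9y^2 + 2) − (−3y^3 + 2y − 5) = −6y^3 + 5.
N(-3) = 167.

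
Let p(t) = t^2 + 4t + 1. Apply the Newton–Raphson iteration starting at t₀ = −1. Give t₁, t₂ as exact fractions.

p'(t) = 2t + 4.
p(−1) = −2, p'(−1) = 2, so t₁ = (−1) − (−2)/2 = 0.
p(0) = 1, p'(0) = 4, so t₂ = 0 − 1/4 = −1/4.

t₁ = 0, t₂ = −1/4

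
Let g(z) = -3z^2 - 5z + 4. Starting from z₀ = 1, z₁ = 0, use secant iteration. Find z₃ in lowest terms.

8/13

g(1) = -4, g(0) = 4. z₂ = 0 - 4·(0 - 1)/(4 - (-4)) = 1/2.
g(0) = 4, g(1/2) = 3/4. z₃ = (1/2) - (3/4)·((1/2) - 0)/((3/4) - 4) = 8/13.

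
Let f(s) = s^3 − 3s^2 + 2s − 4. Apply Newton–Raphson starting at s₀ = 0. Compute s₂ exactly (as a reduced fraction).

4

f'(s) = 3s^2 − 6s + 2.
f(0) = −4, f'(0) = 2, so s₁ = 0 − (−4)/2 = 2.
f(2) = −4, f'(2) = 2, so s₂ = 2 − (−4)/2 = 4.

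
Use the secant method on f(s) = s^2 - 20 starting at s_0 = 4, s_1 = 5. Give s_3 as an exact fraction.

f(4) = -4, f(5) = 5. s_2 = 5 - 5·(5 - 4)/(5 - (-4)) = 40/9.
f(5) = 5, f(40/9) = -20/81. s_3 = (40/9) - (-20/81)·((40/9) - 5)/((-20/81) - 5) = 76/17.

76/17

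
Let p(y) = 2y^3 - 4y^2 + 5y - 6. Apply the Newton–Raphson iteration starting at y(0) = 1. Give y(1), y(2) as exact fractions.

y(1) = 2, y(2) = 22/13

p'(y) = 6y^2 - 8y + 5.
p(1) = -3, p'(1) = 3, so y(1) = 1 - (-3)/3 = 2.
p(2) = 4, p'(2) = 13, so y(2) = 2 - 4/13 = 22/13.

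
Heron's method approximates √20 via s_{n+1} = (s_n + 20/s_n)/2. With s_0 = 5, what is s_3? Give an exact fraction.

s_1 = (5 + 20/5)/2 = 9/2.
s_2 = (9/2 + 20/(9/2))/2 = 161/36.
s_3 = (161/36 + 20/(161/36))/2 = 51841/11592.

51841/11592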